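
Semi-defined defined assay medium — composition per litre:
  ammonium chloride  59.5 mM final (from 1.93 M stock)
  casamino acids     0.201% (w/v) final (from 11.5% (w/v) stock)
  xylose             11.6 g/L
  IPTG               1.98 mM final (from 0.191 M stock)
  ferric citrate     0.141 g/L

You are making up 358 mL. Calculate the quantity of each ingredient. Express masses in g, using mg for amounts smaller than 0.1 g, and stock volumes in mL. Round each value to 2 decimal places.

Scale factor relative to 1 L: 0.358.
ammonium chloride: dilute stock: 59.5 mM × 358 mL ÷ 1930 mM = 11.04 mL
casamino acids: V = C2·V2/C1 = 0.201% ÷ 11.5% × 358 mL = 6.26 mL
xylose: 11.6 g/L × 0.358 L = 4.15 g
IPTG: dilute stock: 1.98 mM × 358 mL ÷ 191 mM = 3.71 mL
ferric citrate: 0.141 g/L × 0.358 L = 0.050478 g = 50.48 mg

ammonium chloride 11.04 mL; casamino acids 6.26 mL; xylose 4.15 g; IPTG 3.71 mL; ferric citrate 50.48 mg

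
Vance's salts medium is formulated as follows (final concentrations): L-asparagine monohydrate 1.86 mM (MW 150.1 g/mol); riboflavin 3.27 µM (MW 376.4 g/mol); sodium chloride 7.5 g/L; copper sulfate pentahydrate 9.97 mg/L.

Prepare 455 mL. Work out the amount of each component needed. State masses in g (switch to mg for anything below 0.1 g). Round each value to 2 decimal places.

L-asparagine monohydrate 0.13 g; riboflavin 0.56 mg; sodium chloride 3.41 g; copper sulfate pentahydrate 4.54 mg

Working volume: 455 mL = 0.455 L.
L-asparagine monohydrate: 1.86 mmol/L × 150.1 g/mol × 0.455 L ÷ 1000 = 0.13 g
riboflavin: 3.27 µmol/L × 376.4 g/mol × 0.455 L ÷ 1000 = 0.56 mg
sodium chloride: 7.5 g/L × 0.455 L = 3.41 g
copper sulfate pentahydrate: 9.97 mg/L × 0.455 L = 4.54 mg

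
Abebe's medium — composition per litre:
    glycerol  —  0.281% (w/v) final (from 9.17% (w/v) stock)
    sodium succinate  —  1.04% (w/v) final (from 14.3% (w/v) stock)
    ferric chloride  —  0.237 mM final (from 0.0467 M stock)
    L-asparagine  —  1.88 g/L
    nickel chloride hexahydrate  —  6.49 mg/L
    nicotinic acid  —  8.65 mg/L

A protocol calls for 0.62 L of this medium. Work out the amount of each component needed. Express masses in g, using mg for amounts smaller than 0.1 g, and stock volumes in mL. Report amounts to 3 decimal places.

glycerol 18.999 mL; sodium succinate 45.091 mL; ferric chloride 3.146 mL; L-asparagine 1.166 g; nickel chloride hexahydrate 4.024 mg; nicotinic acid 5.363 mg

Working volume: 0.62 L.
glycerol: C1V1 = C2V2 → 0.281% ÷ 9.17% × 620 mL = 18.999 mL
sodium succinate: V = C2·V2/C1 = 1.04% ÷ 14.3% × 620 mL = 45.091 mL
ferric chloride: dilute stock: 0.237 mM × 620 mL ÷ 46.7 mM = 3.146 mL
L-asparagine: 1.88 g/L × 0.62 L = 1.166 g
nickel chloride hexahydrate: 6.49 mg/L × 0.62 L = 4.024 mg
nicotinic acid: 8.65 mg/L × 0.62 L = 5.363 mg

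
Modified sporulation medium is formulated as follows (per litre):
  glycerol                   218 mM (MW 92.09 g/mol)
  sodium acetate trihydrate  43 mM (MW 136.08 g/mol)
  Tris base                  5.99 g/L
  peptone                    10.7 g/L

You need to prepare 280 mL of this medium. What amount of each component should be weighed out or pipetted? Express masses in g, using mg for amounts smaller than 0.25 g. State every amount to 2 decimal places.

glycerol 5.62 g; sodium acetate trihydrate 1.64 g; Tris base 1.68 g; peptone 3.00 g

Target volume = 280 mL = 0.28 L.
glycerol: 218 mmol/L × 92.09 g/mol × 0.28 L ÷ 1000 = 5.62 g
sodium acetate trihydrate: 43 mmol/L × 136.08 g/mol × 0.28 L ÷ 1000 = 1.64 g
Tris base: 5.99 g/L × 0.28 L = 1.68 g
peptone: 10.7 g/L × 0.28 L = 3.00 g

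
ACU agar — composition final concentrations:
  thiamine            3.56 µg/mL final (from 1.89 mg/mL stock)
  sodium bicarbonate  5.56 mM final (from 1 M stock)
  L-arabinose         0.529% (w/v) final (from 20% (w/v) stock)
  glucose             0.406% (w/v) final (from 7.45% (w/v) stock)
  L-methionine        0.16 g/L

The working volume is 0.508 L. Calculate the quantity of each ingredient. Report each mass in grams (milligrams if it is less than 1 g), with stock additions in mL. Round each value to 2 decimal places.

Scale factor relative to 1 L: 0.508.
thiamine: V = C2·V2/C1 = 3.56 µg/mL × 508 mL ÷ 1890 µg/mL = 0.96 mL
sodium bicarbonate: dilute stock: 5.56 mM × 508 mL ÷ 1000 mM = 2.82 mL
L-arabinose: V = C2·V2/C1 = 0.529% ÷ 20% × 508 mL = 13.44 mL
glucose: V = C2·V2/C1 = 0.406% ÷ 7.45% × 508 mL = 27.68 mL
L-methionine: 0.16 g/L × 0.508 L = 0.08128 g = 81.28 mg

thiamine 0.96 mL; sodium bicarbonate 2.82 mL; L-arabinose 13.44 mL; glucose 27.68 mL; L-methionine 81.28 mg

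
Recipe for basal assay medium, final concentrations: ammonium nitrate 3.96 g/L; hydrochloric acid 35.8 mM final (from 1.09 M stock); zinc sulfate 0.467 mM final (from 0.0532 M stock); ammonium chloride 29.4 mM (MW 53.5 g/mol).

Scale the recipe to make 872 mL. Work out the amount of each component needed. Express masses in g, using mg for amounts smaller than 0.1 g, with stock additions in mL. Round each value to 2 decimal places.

Scale factor relative to 1 L: 0.872.
ammonium nitrate: 3.96 g/L × 0.872 L = 3.45 g
hydrochloric acid: dilute stock: 35.8 mM × 872 mL ÷ 1090 mM = 28.64 mL
zinc sulfate: C1V1 = C2V2 → 0.467 mM × 872 mL ÷ 53.2 mM = 7.65 mL
ammonium chloride: 29.4 mmol/L × 53.5 g/mol × 0.872 L ÷ 1000 = 1.37 g

ammonium nitrate 3.45 g; hydrochloric acid 28.64 mL; zinc sulfate 7.65 mL; ammonium chloride 1.37 g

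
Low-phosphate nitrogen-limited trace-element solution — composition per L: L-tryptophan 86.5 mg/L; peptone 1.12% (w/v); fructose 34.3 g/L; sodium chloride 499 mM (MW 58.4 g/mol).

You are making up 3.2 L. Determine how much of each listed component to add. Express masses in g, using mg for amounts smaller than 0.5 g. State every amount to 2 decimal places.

Scale factor relative to 1 L: 3.2.
L-tryptophan: 86.5 mg/L × 3.2 L = 276.80 mg
peptone: 1.12 g per 100 mL × 3200 mL ÷ 100 = 35.84 g
fructose: 34.3 g/L × 3.2 L = 109.76 g
sodium chloride: 499 mmol/L × 58.4 g/mol × 3.2 L ÷ 1000 = 93.25 g

L-tryptophan 276.80 mg; peptone 35.84 g; fructose 109.76 g; sodium chloride 93.25 g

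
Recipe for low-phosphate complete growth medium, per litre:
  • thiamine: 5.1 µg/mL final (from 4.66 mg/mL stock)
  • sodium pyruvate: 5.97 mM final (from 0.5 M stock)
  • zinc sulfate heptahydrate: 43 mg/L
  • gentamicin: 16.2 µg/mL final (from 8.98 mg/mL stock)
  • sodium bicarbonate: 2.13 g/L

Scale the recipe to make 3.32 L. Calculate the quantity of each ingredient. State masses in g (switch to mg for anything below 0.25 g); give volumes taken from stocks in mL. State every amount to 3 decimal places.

Scale factor relative to 1 L: 3.32.
thiamine: C1V1 = C2V2 → 5.1 µg/mL × 3320 mL ÷ 4660 µg/mL = 3.633 mL
sodium pyruvate: dilute stock: 5.97 mM × 3320 mL ÷ 500 mM = 39.641 mL
zinc sulfate heptahydrate: 43 mg/L × 3.32 L = 142.760 mg
gentamicin: C1V1 = C2V2 → 16.2 µg/mL × 3320 mL ÷ 8980 µg/mL = 5.989 mL
sodium bicarbonate: 2.13 g/L × 3.32 L = 7.072 g

thiamine 3.633 mL; sodium pyruvate 39.641 mL; zinc sulfate heptahydrate 142.760 mg; gentamicin 5.989 mL; sodium bicarbonate 7.072 g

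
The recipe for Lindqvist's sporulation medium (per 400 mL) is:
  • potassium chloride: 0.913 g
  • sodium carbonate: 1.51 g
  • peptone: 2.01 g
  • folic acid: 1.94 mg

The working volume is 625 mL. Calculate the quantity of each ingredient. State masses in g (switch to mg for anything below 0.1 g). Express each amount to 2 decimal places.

potassium chloride 1.43 g; sodium carbonate 2.36 g; peptone 3.14 g; folic acid 3.03 mg

Scale factor = 625 mL / 400 mL = 1.5625.
potassium chloride: 0.913 g × (625 mL / 400 mL) = 1.43 g
sodium carbonate: 1.51 g × (625 mL / 400 mL) = 2.36 g
peptone: 2.01 g × (625 mL / 400 mL) = 3.14 g
folic acid: 1.94 mg × (625 mL / 400 mL) = 3.03 mg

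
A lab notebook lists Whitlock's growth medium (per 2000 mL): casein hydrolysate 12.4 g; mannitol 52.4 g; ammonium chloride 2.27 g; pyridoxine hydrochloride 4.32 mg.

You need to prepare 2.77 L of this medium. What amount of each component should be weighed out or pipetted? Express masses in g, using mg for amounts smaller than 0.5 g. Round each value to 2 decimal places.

Ratio of target to recipe volume: 2770 / 2000 = 1.385.
casein hydrolysate: 12.4 g × (2770 mL / 2000 mL) = 17.17 g
mannitol: 52.4 g × (2770 mL / 2000 mL) = 72.57 g
ammonium chloride: 2.27 g × (2770 mL / 2000 mL) = 3.14 g
pyridoxine hydrochloride: 4.32 mg × (2770 mL / 2000 mL) = 5.98 mg

casein hydrolysate 17.17 g; mannitol 72.57 g; ammonium chloride 3.14 g; pyridoxine hydrochloride 5.98 mg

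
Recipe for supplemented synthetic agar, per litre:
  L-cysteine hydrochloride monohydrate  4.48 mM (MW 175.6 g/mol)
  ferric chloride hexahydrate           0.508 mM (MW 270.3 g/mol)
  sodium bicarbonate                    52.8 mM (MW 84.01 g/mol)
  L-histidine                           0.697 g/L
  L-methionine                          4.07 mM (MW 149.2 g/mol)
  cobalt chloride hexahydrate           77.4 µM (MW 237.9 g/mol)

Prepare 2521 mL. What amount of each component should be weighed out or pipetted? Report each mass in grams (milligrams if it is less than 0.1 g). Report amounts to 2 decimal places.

Working volume: 2521 mL = 2.521 L.
L-cysteine hydrochloride monohydrate: 4.48 mmol/L × 175.6 g/mol × 2.521 L ÷ 1000 = 1.98 g
ferric chloride hexahydrate: 0.508 mmol/L × 270.3 g/mol × 2.521 L ÷ 1000 = 0.35 g
sodium bicarbonate: 52.8 mmol/L × 84.01 g/mol × 2.521 L ÷ 1000 = 11.18 g
L-histidine: 0.697 g/L × 2.521 L = 1.76 g
L-methionine: 4.07 mmol/L × 149.2 g/mol × 2.521 L ÷ 1000 = 1.53 g
cobalt chloride hexahydrate: 77.4 µmol/L × 237.9 g/mol × 2.521 L ÷ 1000 = 46.42 mg

L-cysteine hydrochloride monohydrate 1.98 g; ferric chloride hexahydrate 0.35 g; sodium bicarbonate 11.18 g; L-histidine 1.76 g; L-methionine 1.53 g; cobalt chloride hexahydrate 46.42 mg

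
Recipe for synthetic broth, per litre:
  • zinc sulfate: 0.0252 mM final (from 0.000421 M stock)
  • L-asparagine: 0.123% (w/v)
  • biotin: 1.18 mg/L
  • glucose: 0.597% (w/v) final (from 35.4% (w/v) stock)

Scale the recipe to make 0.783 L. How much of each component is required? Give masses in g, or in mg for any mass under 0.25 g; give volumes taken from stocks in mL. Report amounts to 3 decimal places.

zinc sulfate 46.868 mL; L-asparagine 0.963 g; biotin 0.924 mg; glucose 13.205 mL

Working volume: 0.783 L.
zinc sulfate: C1V1 = C2V2 → 0.0252 mM × 783 mL ÷ 0.421 mM = 46.868 mL
L-asparagine: 0.123 g per 100 mL × 783 mL ÷ 100 = 0.963 g
biotin: 1.18 mg/L × 0.783 L = 0.924 mg
glucose: C1V1 = C2V2 → 0.597% ÷ 35.4% × 783 mL = 13.205 mL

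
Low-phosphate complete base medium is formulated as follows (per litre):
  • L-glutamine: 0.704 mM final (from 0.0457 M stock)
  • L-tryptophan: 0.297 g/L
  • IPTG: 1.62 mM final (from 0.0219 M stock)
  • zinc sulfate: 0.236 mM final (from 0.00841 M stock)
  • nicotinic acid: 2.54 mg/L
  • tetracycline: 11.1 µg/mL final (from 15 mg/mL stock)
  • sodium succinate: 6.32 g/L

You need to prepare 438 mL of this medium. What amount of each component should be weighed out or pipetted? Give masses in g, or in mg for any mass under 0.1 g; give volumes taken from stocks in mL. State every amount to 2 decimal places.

L-glutamine 6.75 mL; L-tryptophan 0.13 g; IPTG 32.40 mL; zinc sulfate 12.29 mL; nicotinic acid 1.11 mg; tetracycline 0.32 mL; sodium succinate 2.77 g

Target volume = 438 mL = 0.438 L.
L-glutamine: V = C2·V2/C1 = 0.704 mM × 438 mL ÷ 45.7 mM = 6.75 mL
L-tryptophan: 0.297 g/L × 0.438 L = 0.13 g
IPTG: dilute stock: 1.62 mM × 438 mL ÷ 21.9 mM = 32.40 mL
zinc sulfate: V = C2·V2/C1 = 0.236 mM × 438 mL ÷ 8.41 mM = 12.29 mL
nicotinic acid: 2.54 mg/L × 0.438 L = 1.11 mg
tetracycline: C1V1 = C2V2 → 11.1 µg/mL × 438 mL ÷ 15000 µg/mL = 0.32 mL
sodium succinate: 6.32 g/L × 0.438 L = 2.77 g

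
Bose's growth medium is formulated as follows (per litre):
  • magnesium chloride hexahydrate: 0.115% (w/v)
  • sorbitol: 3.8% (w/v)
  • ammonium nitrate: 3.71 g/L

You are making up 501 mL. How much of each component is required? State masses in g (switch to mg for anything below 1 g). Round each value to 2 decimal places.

Scale factor relative to 1 L: 0.501.
magnesium chloride hexahydrate: 0.115% w/v = 1.15 g/L → 1.15 × 0.501 L = 0.57615 g = 576.15 mg
sorbitol: 3.8% w/v = 38 g/L → 38 × 0.501 L = 19.04 g
ammonium nitrate: 3.71 g/L × 0.501 L = 1.86 g

magnesium chloride hexahydrate 576.15 mg; sorbitol 19.04 g; ammonium nitrate 1.86 g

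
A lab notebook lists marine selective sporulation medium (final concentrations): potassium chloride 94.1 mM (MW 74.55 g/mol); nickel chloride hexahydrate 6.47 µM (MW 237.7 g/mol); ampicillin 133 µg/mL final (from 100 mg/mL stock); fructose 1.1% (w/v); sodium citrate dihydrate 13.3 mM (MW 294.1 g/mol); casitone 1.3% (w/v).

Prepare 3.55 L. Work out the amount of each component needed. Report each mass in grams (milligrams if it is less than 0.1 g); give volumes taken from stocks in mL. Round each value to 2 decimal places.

potassium chloride 24.90 g; nickel chloride hexahydrate 5.46 mg; ampicillin 4.72 mL; fructose 39.05 g; sodium citrate dihydrate 13.89 g; casitone 46.15 g

Scale factor relative to 1 L: 3.55.
potassium chloride: 94.1 mmol/L × 74.55 g/mol × 3.55 L ÷ 1000 = 24.90 g
nickel chloride hexahydrate: 6.47 µmol/L × 237.7 g/mol × 3.55 L ÷ 1000 = 5.46 mg
ampicillin: C1V1 = C2V2 → 133 µg/mL × 3550 mL ÷ 100000 µg/mL = 4.72 mL
fructose: 1.1% w/v = 11 g/L → 11 × 3.55 L = 39.05 g
sodium citrate dihydrate: 13.3 mmol/L × 294.1 g/mol × 3.55 L ÷ 1000 = 13.89 g
casitone: 1.3 g per 100 mL × 3550 mL ÷ 100 = 46.15 g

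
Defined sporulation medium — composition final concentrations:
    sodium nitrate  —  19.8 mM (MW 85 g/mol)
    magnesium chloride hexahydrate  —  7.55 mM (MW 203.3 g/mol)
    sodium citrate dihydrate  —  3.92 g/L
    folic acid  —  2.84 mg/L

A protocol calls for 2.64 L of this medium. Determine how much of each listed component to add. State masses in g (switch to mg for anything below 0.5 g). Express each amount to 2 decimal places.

sodium nitrate 4.44 g; magnesium chloride hexahydrate 4.05 g; sodium citrate dihydrate 10.35 g; folic acid 7.50 mg

Working volume: 2.64 L.
sodium nitrate: 19.8 mmol/L × 85 g/mol × 2.64 L ÷ 1000 = 4.44 g
magnesium chloride hexahydrate: 7.55 mmol/L × 203.3 g/mol × 2.64 L ÷ 1000 = 4.05 g
sodium citrate dihydrate: 3.92 g/L × 2.64 L = 10.35 g
folic acid: 2.84 mg/L × 2.64 L = 7.50 mg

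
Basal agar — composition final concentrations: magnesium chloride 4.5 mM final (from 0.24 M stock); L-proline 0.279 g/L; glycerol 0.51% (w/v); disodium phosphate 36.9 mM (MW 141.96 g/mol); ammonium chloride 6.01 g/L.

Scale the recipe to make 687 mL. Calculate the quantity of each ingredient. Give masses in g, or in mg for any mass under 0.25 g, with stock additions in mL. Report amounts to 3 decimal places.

magnesium chloride 12.881 mL; L-proline 191.673 mg; glycerol 3.504 g; disodium phosphate 3.599 g; ammonium chloride 4.129 g

Target volume = 687 mL = 0.687 L.
magnesium chloride: C1V1 = C2V2 → 4.5 mM × 687 mL ÷ 240 mM = 12.881 mL
L-proline: 0.279 g/L × 0.687 L = 0.191673 g = 191.673 mg
glycerol: 0.51 g per 100 mL × 687 mL ÷ 100 = 3.504 g
disodium phosphate: 36.9 mmol/L × 141.96 g/mol × 0.687 L ÷ 1000 = 3.599 g
ammonium chloride: 6.01 g/L × 0.687 L = 4.129 g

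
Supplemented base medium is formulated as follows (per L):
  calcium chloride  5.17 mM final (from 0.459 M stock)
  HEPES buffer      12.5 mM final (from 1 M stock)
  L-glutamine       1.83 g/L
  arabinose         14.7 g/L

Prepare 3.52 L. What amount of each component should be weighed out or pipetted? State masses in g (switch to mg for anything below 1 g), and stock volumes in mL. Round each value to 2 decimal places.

Scale factor relative to 1 L: 3.52.
calcium chloride: dilute stock: 5.17 mM × 3520 mL ÷ 459 mM = 39.65 mL
HEPES buffer: dilute stock: 12.5 mM × 3520 mL ÷ 1000 mM = 44.00 mL
L-glutamine: 1.83 g/L × 3.52 L = 6.44 g
arabinose: 14.7 g/L × 3.52 L = 51.74 g

calcium chloride 39.65 mL; HEPES buffer 44.00 mL; L-glutamine 6.44 g; arabinose 51.74 g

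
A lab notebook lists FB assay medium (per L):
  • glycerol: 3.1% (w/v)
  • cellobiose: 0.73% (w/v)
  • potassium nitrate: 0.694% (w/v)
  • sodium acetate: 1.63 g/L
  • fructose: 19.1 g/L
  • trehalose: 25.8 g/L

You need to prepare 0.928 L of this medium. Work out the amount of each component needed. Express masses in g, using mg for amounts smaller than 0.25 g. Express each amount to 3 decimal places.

glycerol 28.768 g; cellobiose 6.774 g; potassium nitrate 6.440 g; sodium acetate 1.513 g; fructose 17.725 g; trehalose 23.942 g

Working volume: 0.928 L.
glycerol: 3.1 g per 100 mL × 928 mL ÷ 100 = 28.768 g
cellobiose: 0.73 g per 100 mL × 928 mL ÷ 100 = 6.774 g
potassium nitrate: 0.694 g per 100 mL × 928 mL ÷ 100 = 6.440 g
sodium acetate: 1.63 g/L × 0.928 L = 1.513 g
fructose: 19.1 g/L × 0.928 L = 17.725 g
trehalose: 25.8 g/L × 0.928 L = 23.942 g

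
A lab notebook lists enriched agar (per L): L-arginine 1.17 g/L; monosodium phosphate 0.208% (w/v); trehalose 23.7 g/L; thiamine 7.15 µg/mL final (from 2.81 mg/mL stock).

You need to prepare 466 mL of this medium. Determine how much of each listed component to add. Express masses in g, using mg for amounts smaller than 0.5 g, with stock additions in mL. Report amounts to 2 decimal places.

Scale factor relative to 1 L: 0.466.
L-arginine: 1.17 g/L × 0.466 L = 0.55 g
monosodium phosphate: 0.208% w/v = 2.08 g/L → 2.08 × 0.466 L = 0.97 g
trehalose: 23.7 g/L × 0.466 L = 11.04 g
thiamine: V = C2·V2/C1 = 7.15 µg/mL × 466 mL ÷ 2810 µg/mL = 1.19 mL

L-arginine 0.55 g; monosodium phosphate 0.97 g; trehalose 11.04 g; thiamine 1.19 mL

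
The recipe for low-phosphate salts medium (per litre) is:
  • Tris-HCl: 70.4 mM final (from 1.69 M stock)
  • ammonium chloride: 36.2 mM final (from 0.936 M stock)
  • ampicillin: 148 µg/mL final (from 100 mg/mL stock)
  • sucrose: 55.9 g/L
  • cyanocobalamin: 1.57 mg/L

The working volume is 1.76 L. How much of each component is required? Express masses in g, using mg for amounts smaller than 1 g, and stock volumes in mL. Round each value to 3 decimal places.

Working volume: 1.76 L.
Tris-HCl: C1V1 = C2V2 → 70.4 mM × 1760 mL ÷ 1690 mM = 73.316 mL
ammonium chloride: V = C2·V2/C1 = 36.2 mM × 1760 mL ÷ 936 mM = 68.068 mL
ampicillin: V = C2·V2/C1 = 148 µg/mL × 1760 mL ÷ 100000 µg/mL = 2.605 mL
sucrose: 55.9 g/L × 1.76 L = 98.384 g
cyanocobalamin: 1.57 mg/L × 1.76 L = 2.763 mg

Tris-HCl 73.316 mL; ammonium chloride 68.068 mL; ampicillin 2.605 mL; sucrose 98.384 g; cyanocobalamin 2.763 mg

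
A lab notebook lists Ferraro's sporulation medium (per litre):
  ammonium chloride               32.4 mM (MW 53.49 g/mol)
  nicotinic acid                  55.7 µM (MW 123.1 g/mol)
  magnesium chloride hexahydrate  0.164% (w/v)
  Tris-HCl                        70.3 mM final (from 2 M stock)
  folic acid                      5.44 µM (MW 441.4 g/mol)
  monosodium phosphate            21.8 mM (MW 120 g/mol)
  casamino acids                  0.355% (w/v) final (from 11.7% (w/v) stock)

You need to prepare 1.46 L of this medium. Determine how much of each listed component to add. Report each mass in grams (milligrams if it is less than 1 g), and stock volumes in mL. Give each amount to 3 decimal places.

Working volume: 1.46 L.
ammonium chloride: 32.4 mmol/L × 53.49 g/mol × 1.46 L ÷ 1000 = 2.530 g
nicotinic acid: 55.7 µmol/L × 123.1 g/mol × 1.46 L ÷ 1000 = 10.011 mg
magnesium chloride hexahydrate: 0.164% w/v = 1.64 g/L → 1.64 × 1.46 L = 2.394 g
Tris-HCl: V = C2·V2/C1 = 70.3 mM × 1460 mL ÷ 2000 mM = 51.319 mL
folic acid: 5.44 µmol/L × 441.4 g/mol × 1.46 L ÷ 1000 = 3.506 mg
monosodium phosphate: 21.8 mmol/L × 120 g/mol × 1.46 L ÷ 1000 = 3.819 g
casamino acids: dilute stock: 0.355% ÷ 11.7% × 1460 mL = 44.299 mL

ammonium chloride 2.530 g; nicotinic acid 10.011 mg; magnesium chloride hexahydrate 2.394 g; Tris-HCl 51.319 mL; folic acid 3.506 mg; monosodium phosphate 3.819 g; casamino acids 44.299 mL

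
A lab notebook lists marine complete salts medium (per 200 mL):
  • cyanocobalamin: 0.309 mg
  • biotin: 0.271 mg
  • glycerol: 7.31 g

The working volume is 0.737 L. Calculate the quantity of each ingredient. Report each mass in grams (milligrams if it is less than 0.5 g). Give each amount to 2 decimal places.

Ratio of target to recipe volume: 737 / 200 = 3.685.
cyanocobalamin: 0.309 mg × (737 mL / 200 mL) = 1.14 mg
biotin: 0.271 mg × (737 mL / 200 mL) = 1.00 mg
glycerol: 7.31 g × (737 mL / 200 mL) = 26.94 g

cyanocobalamin 1.14 mg; biotin 1.00 mg; glycerol 26.94 g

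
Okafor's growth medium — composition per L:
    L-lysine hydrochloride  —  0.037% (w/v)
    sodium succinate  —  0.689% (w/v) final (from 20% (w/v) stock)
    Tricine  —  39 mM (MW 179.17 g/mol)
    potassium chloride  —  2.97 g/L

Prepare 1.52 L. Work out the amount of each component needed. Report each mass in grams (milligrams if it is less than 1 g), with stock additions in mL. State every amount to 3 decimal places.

L-lysine hydrochloride 562.400 mg; sodium succinate 52.364 mL; Tricine 10.621 g; potassium chloride 4.514 g

Scale factor relative to 1 L: 1.52.
L-lysine hydrochloride: 0.037 g per 100 mL × 1520 mL ÷ 100 = 0.5624 g = 562.400 mg
sodium succinate: V = C2·V2/C1 = 0.689% ÷ 20% × 1520 mL = 52.364 mL
Tricine: 39 mmol/L × 179.17 g/mol × 1.52 L ÷ 1000 = 10.621 g
potassium chloride: 2.97 g/L × 1.52 L = 4.514 g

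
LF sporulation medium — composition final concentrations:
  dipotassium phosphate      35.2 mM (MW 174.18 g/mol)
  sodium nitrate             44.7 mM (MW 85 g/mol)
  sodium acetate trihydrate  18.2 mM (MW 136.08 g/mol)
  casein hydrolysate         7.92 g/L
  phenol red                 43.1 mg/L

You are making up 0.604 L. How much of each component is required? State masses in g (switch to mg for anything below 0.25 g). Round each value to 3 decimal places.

dipotassium phosphate 3.703 g; sodium nitrate 2.295 g; sodium acetate trihydrate 1.496 g; casein hydrolysate 4.784 g; phenol red 26.032 mg

Scale factor relative to 1 L: 0.604.
dipotassium phosphate: 35.2 mmol/L × 174.18 g/mol × 0.604 L ÷ 1000 = 3.703 g
sodium nitrate: 44.7 mmol/L × 85 g/mol × 0.604 L ÷ 1000 = 2.295 g
sodium acetate trihydrate: 18.2 mmol/L × 136.08 g/mol × 0.604 L ÷ 1000 = 1.496 g
casein hydrolysate: 7.92 g/L × 0.604 L = 4.784 g
phenol red: 43.1 mg/L × 0.604 L = 26.032 mg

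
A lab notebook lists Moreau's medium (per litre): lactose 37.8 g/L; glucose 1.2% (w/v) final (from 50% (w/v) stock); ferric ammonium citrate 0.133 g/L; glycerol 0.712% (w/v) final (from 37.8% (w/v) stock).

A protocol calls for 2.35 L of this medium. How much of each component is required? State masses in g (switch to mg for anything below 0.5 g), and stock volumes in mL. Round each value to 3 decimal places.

Working volume: 2.35 L.
lactose: 37.8 g/L × 2.35 L = 88.830 g
glucose: V = C2·V2/C1 = 1.2% ÷ 50% × 2350 mL = 56.400 mL
ferric ammonium citrate: 0.133 g/L × 2.35 L = 0.31255 g = 312.550 mg
glycerol: C1V1 = C2V2 → 0.712% ÷ 37.8% × 2350 mL = 44.265 mL

lactose 88.830 g; glucose 56.400 mL; ferric ammonium citrate 312.550 mg; glycerol 44.265 mL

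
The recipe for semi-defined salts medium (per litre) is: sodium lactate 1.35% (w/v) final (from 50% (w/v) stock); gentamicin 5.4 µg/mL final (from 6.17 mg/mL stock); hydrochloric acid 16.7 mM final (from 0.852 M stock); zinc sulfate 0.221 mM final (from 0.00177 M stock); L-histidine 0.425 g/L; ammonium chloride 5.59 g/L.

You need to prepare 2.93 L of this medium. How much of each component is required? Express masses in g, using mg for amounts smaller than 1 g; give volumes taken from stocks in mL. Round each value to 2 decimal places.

Working volume: 2.93 L.
sodium lactate: C1V1 = C2V2 → 1.35% ÷ 50% × 2930 mL = 79.11 mL
gentamicin: C1V1 = C2V2 → 5.4 µg/mL × 2930 mL ÷ 6170 µg/mL = 2.56 mL
hydrochloric acid: dilute stock: 16.7 mM × 2930 mL ÷ 852 mM = 57.43 mL
zinc sulfate: dilute stock: 0.221 mM × 2930 mL ÷ 1.77 mM = 365.84 mL
L-histidine: 0.425 g/L × 2.93 L = 1.25 g
ammonium chloride: 5.59 g/L × 2.93 L = 16.38 g

sodium lactate 79.11 mL; gentamicin 2.56 mL; hydrochloric acid 57.43 mL; zinc sulfate 365.84 mL; L-histidine 1.25 g; ammonium chloride 16.38 g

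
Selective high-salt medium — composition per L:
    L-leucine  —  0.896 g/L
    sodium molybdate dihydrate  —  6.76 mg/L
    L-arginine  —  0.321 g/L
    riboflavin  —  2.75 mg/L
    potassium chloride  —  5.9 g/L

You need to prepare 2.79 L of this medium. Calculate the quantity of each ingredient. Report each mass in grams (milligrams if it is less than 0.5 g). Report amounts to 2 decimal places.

L-leucine 2.50 g; sodium molybdate dihydrate 18.86 mg; L-arginine 0.90 g; riboflavin 7.67 mg; potassium chloride 16.46 g

Scale factor relative to 1 L: 2.79.
L-leucine: 0.896 g/L × 2.79 L = 2.50 g
sodium molybdate dihydrate: 6.76 mg/L × 2.79 L = 18.86 mg
L-arginine: 0.321 g/L × 2.79 L = 0.90 g
riboflavin: 2.75 mg/L × 2.79 L = 7.67 mg
potassium chloride: 5.9 g/L × 2.79 L = 16.46 g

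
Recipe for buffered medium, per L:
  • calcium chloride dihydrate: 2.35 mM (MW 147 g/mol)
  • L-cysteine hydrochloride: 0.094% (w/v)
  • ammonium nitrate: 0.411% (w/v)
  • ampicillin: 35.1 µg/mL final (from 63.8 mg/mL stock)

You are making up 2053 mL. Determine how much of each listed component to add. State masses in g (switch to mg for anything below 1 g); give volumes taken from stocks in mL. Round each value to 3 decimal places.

calcium chloride dihydrate 709.209 mg; L-cysteine hydrochloride 1.930 g; ammonium nitrate 8.438 g; ampicillin 1.129 mL

Scale factor relative to 1 L: 2.053.
calcium chloride dihydrate: 2.35 mmol/L × 147 mg/mmol × 2.053 L = 709.209 mg
L-cysteine hydrochloride: 0.094 g per 100 mL × 2053 mL ÷ 100 = 1.930 g
ammonium nitrate: 0.411 g per 100 mL × 2053 mL ÷ 100 = 8.438 g
ampicillin: dilute stock: 35.1 µg/mL × 2053 mL ÷ 63800 µg/mL = 1.129 mL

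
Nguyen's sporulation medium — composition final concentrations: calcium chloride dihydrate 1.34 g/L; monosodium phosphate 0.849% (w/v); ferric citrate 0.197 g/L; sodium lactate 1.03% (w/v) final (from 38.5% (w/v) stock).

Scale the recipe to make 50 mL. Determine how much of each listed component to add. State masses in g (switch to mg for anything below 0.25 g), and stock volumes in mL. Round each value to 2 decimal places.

calcium chloride dihydrate 67.00 mg; monosodium phosphate 0.42 g; ferric citrate 9.85 mg; sodium lactate 1.34 mL

Scale factor relative to 1 L: 0.05.
calcium chloride dihydrate: 1.34 g/L × 0.05 L = 0.067 g = 67.00 mg
monosodium phosphate: 0.849 g per 100 mL × 50 mL ÷ 100 = 0.42 g
ferric citrate: 0.197 g/L × 0.05 L = 0.00985 g = 9.85 mg
sodium lactate: dilute stock: 1.03% ÷ 38.5% × 50 mL = 1.34 mL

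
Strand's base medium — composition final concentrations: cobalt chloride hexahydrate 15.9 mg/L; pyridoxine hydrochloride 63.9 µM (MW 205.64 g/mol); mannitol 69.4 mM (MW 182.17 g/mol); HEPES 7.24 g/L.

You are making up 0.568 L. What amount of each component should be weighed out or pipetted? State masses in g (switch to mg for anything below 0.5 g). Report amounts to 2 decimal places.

Working volume: 0.568 L.
cobalt chloride hexahydrate: 15.9 mg/L × 0.568 L = 9.03 mg
pyridoxine hydrochloride: 63.9 µmol/L × 205.64 g/mol × 0.568 L ÷ 1000 = 7.46 mg
mannitol: 69.4 mmol/L × 182.17 g/mol × 0.568 L ÷ 1000 = 7.18 g
HEPES: 7.24 g/L × 0.568 L = 4.11 g

cobalt chloride hexahydrate 9.03 mg; pyridoxine hydrochloride 7.46 mg; mannitol 7.18 g; HEPES 4.11 g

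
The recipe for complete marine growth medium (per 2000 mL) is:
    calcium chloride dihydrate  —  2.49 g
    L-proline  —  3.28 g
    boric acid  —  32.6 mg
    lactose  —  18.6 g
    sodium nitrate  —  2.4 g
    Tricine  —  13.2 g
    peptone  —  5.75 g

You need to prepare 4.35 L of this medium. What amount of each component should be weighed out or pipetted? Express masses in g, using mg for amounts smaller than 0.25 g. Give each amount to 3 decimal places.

Ratio of target to recipe volume: 4350 / 2000 = 2.175.
calcium chloride dihydrate: 2.49 g × (4350 mL / 2000 mL) = 5.416 g
L-proline: 3.28 g × (4350 mL / 2000 mL) = 7.134 g
boric acid: 32.6 mg × (4350 mL / 2000 mL) = 70.905 mg
lactose: 18.6 g × (4350 mL / 2000 mL) = 40.455 g
sodium nitrate: 2.4 g × (4350 mL / 2000 mL) = 5.220 g
Tricine: 13.2 g × (4350 mL / 2000 mL) = 28.710 g
peptone: 5.75 g × (4350 mL / 2000 mL) = 12.506 g

calcium chloride dihydrate 5.416 g; L-proline 7.134 g; boric acid 70.905 mg; lactose 40.455 g; sodium nitrate 5.220 g; Tricine 28.710 g; peptone 12.506 g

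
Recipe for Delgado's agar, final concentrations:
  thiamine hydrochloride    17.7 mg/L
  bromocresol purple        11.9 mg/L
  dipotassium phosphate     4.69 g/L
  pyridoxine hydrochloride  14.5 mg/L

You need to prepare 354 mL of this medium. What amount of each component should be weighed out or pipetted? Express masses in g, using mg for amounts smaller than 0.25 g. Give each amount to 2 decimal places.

thiamine hydrochloride 6.27 mg; bromocresol purple 4.21 mg; dipotassium phosphate 1.66 g; pyridoxine hydrochloride 5.13 mg

Scale factor relative to 1 L: 0.354.
thiamine hydrochloride: 17.7 mg/L × 0.354 L = 6.27 mg
bromocresol purple: 11.9 mg/L × 0.354 L = 4.21 mg
dipotassium phosphate: 4.69 g/L × 0.354 L = 1.66 g
pyridoxine hydrochloride: 14.5 mg/L × 0.354 L = 5.13 mg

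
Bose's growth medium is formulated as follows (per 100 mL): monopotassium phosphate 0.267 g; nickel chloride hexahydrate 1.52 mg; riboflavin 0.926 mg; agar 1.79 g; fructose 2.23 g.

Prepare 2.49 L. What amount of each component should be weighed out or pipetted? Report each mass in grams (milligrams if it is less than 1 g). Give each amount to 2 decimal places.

Scale factor = 2490 mL / 100 mL = 24.9.
monopotassium phosphate: 0.267 g × (2490 mL / 100 mL) = 6.65 g
nickel chloride hexahydrate: 1.52 mg × (2490 mL / 100 mL) = 37.85 mg
riboflavin: 0.926 mg × (2490 mL / 100 mL) = 23.06 mg
agar: 1.79 g × (2490 mL / 100 mL) = 44.57 g
fructose: 2.23 g × (2490 mL / 100 mL) = 55.53 g

monopotassium phosphate 6.65 g; nickel chloride hexahydrate 37.85 mg; riboflavin 23.06 mg; agar 44.57 g; fructose 55.53 g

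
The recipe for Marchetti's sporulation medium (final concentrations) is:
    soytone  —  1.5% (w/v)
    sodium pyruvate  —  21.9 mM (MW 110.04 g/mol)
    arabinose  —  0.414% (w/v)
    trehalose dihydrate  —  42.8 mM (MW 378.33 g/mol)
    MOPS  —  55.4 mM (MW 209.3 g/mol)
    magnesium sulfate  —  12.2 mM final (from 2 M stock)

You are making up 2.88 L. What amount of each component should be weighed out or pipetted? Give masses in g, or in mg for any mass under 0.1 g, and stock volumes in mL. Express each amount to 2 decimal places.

soytone 43.20 g; sodium pyruvate 6.94 g; arabinose 11.92 g; trehalose dihydrate 46.63 g; MOPS 33.39 g; magnesium sulfate 17.57 mL

Scale factor relative to 1 L: 2.88.
soytone: 1.5 g per 100 mL × 2880 mL ÷ 100 = 43.20 g
sodium pyruvate: 21.9 mmol/L × 110.04 g/mol × 2.88 L ÷ 1000 = 6.94 g
arabinose: 0.414% w/v = 4.14 g/L → 4.14 × 2.88 L = 11.92 g
trehalose dihydrate: 42.8 mmol/L × 378.33 g/mol × 2.88 L ÷ 1000 = 46.63 g
MOPS: 55.4 mmol/L × 209.3 g/mol × 2.88 L ÷ 1000 = 33.39 g
magnesium sulfate: V = C2·V2/C1 = 12.2 mM × 2880 mL ÷ 2000 mM = 17.57 mL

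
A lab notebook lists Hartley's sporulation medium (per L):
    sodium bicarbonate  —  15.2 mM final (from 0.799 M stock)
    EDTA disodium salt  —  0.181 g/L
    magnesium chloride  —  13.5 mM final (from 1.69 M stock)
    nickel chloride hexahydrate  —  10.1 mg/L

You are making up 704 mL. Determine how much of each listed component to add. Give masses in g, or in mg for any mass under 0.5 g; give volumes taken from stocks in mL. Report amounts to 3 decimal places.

sodium bicarbonate 13.393 mL; EDTA disodium salt 127.424 mg; magnesium chloride 5.624 mL; nickel chloride hexahydrate 7.110 mg

Scale factor relative to 1 L: 0.704.
sodium bicarbonate: dilute stock: 15.2 mM × 704 mL ÷ 799 mM = 13.393 mL
EDTA disodium salt: 0.181 g/L × 0.704 L = 0.127424 g = 127.424 mg
magnesium chloride: V = C2·V2/C1 = 13.5 mM × 704 mL ÷ 1690 mM = 5.624 mL
nickel chloride hexahydrate: 10.1 mg/L × 0.704 L = 7.110 mg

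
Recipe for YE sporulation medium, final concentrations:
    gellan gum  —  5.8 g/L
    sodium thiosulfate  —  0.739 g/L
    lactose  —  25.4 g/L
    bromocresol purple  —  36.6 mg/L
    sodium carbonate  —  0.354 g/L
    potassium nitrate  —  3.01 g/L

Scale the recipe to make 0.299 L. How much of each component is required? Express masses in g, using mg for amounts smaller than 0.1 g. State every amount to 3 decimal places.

gellan gum 1.734 g; sodium thiosulfate 0.221 g; lactose 7.595 g; bromocresol purple 10.943 mg; sodium carbonate 0.106 g; potassium nitrate 0.900 g

Scale factor relative to 1 L: 0.299.
gellan gum: 5.8 g/L × 0.299 L = 1.734 g
sodium thiosulfate: 0.739 g/L × 0.299 L = 0.221 g
lactose: 25.4 g/L × 0.299 L = 7.595 g
bromocresol purple: 36.6 mg/L × 0.299 L = 10.943 mg
sodium carbonate: 0.354 g/L × 0.299 L = 0.106 g
potassium nitrate: 3.01 g/L × 0.299 L = 0.900 g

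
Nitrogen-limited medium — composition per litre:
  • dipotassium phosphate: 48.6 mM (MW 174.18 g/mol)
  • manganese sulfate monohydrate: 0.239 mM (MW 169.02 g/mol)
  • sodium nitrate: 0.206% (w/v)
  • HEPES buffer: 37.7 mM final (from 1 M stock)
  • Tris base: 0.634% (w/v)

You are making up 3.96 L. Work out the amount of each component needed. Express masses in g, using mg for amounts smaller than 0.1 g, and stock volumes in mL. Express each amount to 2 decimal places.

Scale factor relative to 1 L: 3.96.
dipotassium phosphate: 48.6 mmol/L × 174.18 g/mol × 3.96 L ÷ 1000 = 33.52 g
manganese sulfate monohydrate: 0.239 mmol/L × 169.02 g/mol × 3.96 L ÷ 1000 = 0.16 g
sodium nitrate: 0.206 g per 100 mL × 3960 mL ÷ 100 = 8.16 g
HEPES buffer: C1V1 = C2V2 → 37.7 mM × 3960 mL ÷ 1000 mM = 149.29 mL
Tris base: 0.634 g per 100 mL × 3960 mL ÷ 100 = 25.11 g

dipotassium phosphate 33.52 g; manganese sulfate monohydrate 0.16 g; sodium nitrate 8.16 g; HEPES buffer 149.29 mL; Tris base 25.11 g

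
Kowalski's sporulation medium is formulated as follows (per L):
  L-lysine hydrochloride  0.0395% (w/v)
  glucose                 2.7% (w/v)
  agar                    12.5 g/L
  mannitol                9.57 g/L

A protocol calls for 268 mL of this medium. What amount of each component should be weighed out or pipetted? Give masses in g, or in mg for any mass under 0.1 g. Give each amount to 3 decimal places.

Working volume: 268 mL = 0.268 L.
L-lysine hydrochloride: 0.0395% w/v = 0.395 g/L → 0.395 × 0.268 L = 0.106 g
glucose: 2.7 g per 100 mL × 268 mL ÷ 100 = 7.236 g
agar: 12.5 g/L × 0.268 L = 3.350 g
mannitol: 9.57 g/L × 0.268 L = 2.565 g

L-lysine hydrochloride 0.106 g; glucose 7.236 g; agar 3.350 g; mannitol 2.565 g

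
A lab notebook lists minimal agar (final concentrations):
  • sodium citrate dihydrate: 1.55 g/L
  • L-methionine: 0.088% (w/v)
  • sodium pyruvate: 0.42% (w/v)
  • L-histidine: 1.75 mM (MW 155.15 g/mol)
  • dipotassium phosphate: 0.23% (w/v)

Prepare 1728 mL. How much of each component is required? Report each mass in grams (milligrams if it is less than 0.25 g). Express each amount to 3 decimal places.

sodium citrate dihydrate 2.678 g; L-methionine 1.521 g; sodium pyruvate 7.258 g; L-histidine 0.469 g; dipotassium phosphate 3.974 g

Target volume = 1728 mL = 1.728 L.
sodium citrate dihydrate: 1.55 g/L × 1.728 L = 2.678 g
L-methionine: 0.088% w/v = 0.88 g/L → 0.88 × 1.728 L = 1.521 g
sodium pyruvate: 0.42 g per 100 mL × 1728 mL ÷ 100 = 7.258 g
L-histidine: 1.75 mmol/L × 155.15 g/mol × 1.728 L ÷ 1000 = 0.469 g
dipotassium phosphate: 0.23 g per 100 mL × 1728 mL ÷ 100 = 3.974 g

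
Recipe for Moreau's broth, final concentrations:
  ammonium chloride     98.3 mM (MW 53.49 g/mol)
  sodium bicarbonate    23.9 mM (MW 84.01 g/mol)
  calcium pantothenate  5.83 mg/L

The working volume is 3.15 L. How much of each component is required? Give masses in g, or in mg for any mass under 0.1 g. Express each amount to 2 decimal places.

ammonium chloride 16.56 g; sodium bicarbonate 6.32 g; calcium pantothenate 18.36 mg

Scale factor relative to 1 L: 3.15.
ammonium chloride: 98.3 mmol/L × 53.49 g/mol × 3.15 L ÷ 1000 = 16.56 g
sodium bicarbonate: 23.9 mmol/L × 84.01 g/mol × 3.15 L ÷ 1000 = 6.32 g
calcium pantothenate: 5.83 mg/L × 3.15 L = 18.36 mg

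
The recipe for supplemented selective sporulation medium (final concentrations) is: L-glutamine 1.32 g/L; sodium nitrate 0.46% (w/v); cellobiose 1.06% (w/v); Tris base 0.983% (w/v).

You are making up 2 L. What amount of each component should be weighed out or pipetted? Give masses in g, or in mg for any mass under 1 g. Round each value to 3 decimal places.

Working volume: 2 L.
L-glutamine: 1.32 g/L × 2 L = 2.640 g
sodium nitrate: 0.46 g per 100 mL × 2000 mL ÷ 100 = 9.200 g
cellobiose: 1.06 g per 100 mL × 2000 mL ÷ 100 = 21.200 g
Tris base: 0.983% w/v = 9.83 g/L → 9.83 × 2 L = 19.660 g

L-glutamine 2.640 g; sodium nitrate 9.200 g; cellobiose 21.200 g; Tris base 19.660 g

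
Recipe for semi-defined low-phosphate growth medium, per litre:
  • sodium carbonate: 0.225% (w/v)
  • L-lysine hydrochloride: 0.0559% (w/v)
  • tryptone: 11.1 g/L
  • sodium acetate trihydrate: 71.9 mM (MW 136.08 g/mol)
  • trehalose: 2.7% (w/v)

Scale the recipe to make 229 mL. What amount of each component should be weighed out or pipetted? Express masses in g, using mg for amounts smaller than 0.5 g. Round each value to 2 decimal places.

Target volume = 229 mL = 0.229 L.
sodium carbonate: 0.225% w/v = 2.25 g/L → 2.25 × 0.229 L = 0.52 g
L-lysine hydrochloride: 0.0559% w/v = 0.559 g/L → 0.559 × 0.229 L = 0.128011 g = 128.01 mg
tryptone: 11.1 g/L × 0.229 L = 2.54 g
sodium acetate trihydrate: 71.9 mmol/L × 136.08 g/mol × 0.229 L ÷ 1000 = 2.24 g
trehalose: 2.7 g per 100 mL × 229 mL ÷ 100 = 6.18 g

sodium carbonate 0.52 g; L-lysine hydrochloride 128.01 mg; tryptone 2.54 g; sodium acetate trihydrate 2.24 g; trehalose 6.18 g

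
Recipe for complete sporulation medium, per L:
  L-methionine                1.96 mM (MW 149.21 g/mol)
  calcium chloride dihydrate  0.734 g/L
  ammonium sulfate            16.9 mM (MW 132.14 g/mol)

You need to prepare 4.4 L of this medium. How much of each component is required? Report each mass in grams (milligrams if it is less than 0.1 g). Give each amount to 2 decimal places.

Working volume: 4.4 L.
L-methionine: 1.96 mmol/L × 149.21 g/mol × 4.4 L ÷ 1000 = 1.29 g
calcium chloride dihydrate: 0.734 g/L × 4.4 L = 3.23 g
ammonium sulfate: 16.9 mmol/L × 132.14 g/mol × 4.4 L ÷ 1000 = 9.83 g

L-methionine 1.29 g; calcium chloride dihydrate 3.23 g; ammonium sulfate 9.83 g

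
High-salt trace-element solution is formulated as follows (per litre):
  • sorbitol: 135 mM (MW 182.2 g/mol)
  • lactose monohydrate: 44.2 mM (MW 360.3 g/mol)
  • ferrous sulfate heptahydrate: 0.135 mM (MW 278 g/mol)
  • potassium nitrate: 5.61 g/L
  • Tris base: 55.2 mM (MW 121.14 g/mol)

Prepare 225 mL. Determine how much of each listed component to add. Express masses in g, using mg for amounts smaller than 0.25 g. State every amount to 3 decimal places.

sorbitol 5.534 g; lactose monohydrate 3.583 g; ferrous sulfate heptahydrate 8.444 mg; potassium nitrate 1.262 g; Tris base 1.505 g

Target volume = 225 mL = 0.225 L.
sorbitol: 135 mmol/L × 182.2 g/mol × 0.225 L ÷ 1000 = 5.534 g
lactose monohydrate: 44.2 mmol/L × 360.3 g/mol × 0.225 L ÷ 1000 = 3.583 g
ferrous sulfate heptahydrate: 0.135 mmol/L × 278 mg/mmol × 0.225 L = 8.444 mg
potassium nitrate: 5.61 g/L × 0.225 L = 1.262 g
Tris base: 55.2 mmol/L × 121.14 g/mol × 0.225 L ÷ 1000 = 1.505 g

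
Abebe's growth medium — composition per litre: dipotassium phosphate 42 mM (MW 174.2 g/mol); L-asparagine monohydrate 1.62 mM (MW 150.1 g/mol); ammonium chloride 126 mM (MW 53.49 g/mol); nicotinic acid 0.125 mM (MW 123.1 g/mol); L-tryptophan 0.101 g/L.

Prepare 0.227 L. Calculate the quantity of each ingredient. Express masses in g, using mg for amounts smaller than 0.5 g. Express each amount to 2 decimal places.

Working volume: 0.227 L.
dipotassium phosphate: 42 mmol/L × 174.2 g/mol × 0.227 L ÷ 1000 = 1.66 g
L-asparagine monohydrate: 1.62 mmol/L × 150.1 mg/mmol × 0.227 L = 55.20 mg
ammonium chloride: 126 mmol/L × 53.49 g/mol × 0.227 L ÷ 1000 = 1.53 g
nicotinic acid: 0.125 mmol/L × 123.1 mg/mmol × 0.227 L = 3.49 mg
L-tryptophan: 0.101 g/L × 0.227 L = 0.022927 g = 22.93 mg

dipotassium phosphate 1.66 g; L-asparagine monohydrate 55.20 mg; ammonium chloride 1.53 g; nicotinic acid 3.49 mg; L-tryptophan 22.93 mg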